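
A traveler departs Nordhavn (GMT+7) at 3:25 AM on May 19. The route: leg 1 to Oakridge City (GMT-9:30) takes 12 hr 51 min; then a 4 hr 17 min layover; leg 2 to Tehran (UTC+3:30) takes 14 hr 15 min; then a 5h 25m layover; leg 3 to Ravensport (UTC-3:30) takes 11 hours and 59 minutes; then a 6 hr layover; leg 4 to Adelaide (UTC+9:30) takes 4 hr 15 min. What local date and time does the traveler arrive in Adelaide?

4:57 PM on May 21

Convert departure to UTC: 3:25 AM − 7:00 = 8:25 PM UTC on May 18.
Add 12 hours 51 minutes leg 1 → 9:16 AM UTC (May 19).
Add 4 hours and 17 minutes layover in Oakridge City → 1:33 PM UTC.
Add 14 hours and 15 minutes leg 2 → 3:48 AM UTC (May 20).
Add 5 hours and 25 minutes layover in Tehran → 9:13 AM UTC.
Add 11 hours and 59 minutes leg 3 → 9:12 PM UTC.
Add 6 hours layover in Ravensport → 3:12 AM UTC (May 21).
Add 4 hours and 15 minutes leg 4 → 7:27 AM UTC.
Adelaide is UTC+9:30, so local arrival = 7:27 AM + 9:30 = 4:57 PM on May 21.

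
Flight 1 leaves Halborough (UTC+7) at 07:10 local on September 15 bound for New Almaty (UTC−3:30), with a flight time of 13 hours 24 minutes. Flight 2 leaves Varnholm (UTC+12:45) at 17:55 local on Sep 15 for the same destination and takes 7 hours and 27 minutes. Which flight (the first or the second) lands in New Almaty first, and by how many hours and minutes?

Flight 1 in UTC: 07:10 − 7:00 = 00:10 on Sep 15.
+13 hours and 24 minutes → arrive 13:34 UTC on Sep 15.
Flight 2 in UTC: 17:55 − 12:45 = 05:10 on Sep 15.
+7 hours 27 minutes → arrive 12:37 UTC on Sep 15.
Flight 2 lands earlier by 57 minutes.

the second, by 57 minutes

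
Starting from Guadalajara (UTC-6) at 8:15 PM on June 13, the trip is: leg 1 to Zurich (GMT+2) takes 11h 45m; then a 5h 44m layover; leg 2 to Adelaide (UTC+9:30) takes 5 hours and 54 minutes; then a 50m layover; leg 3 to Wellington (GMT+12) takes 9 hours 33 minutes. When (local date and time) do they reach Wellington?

Convert departure to UTC: 8:15 PM + 6:00 = 2:15 AM UTC on Jun 14.
Add 11 hours 45 minutes leg 1 → 2:00 PM UTC.
Add 5 hours and 44 minutes layover in Zurich → 7:44 PM UTC.
Add 5 hours and 54 minutes leg 2 → 1:38 AM UTC (Jun 15).
Add 50 minutes layover in Adelaide → 2:28 AM UTC.
Add 9 hours 33 minutes leg 3 → 12:01 PM UTC.
Wellington is UTC+12:00, so local arrival = 12:01 PM + 12:00 = 12:01 AM on Jun 16.

12:01 AM on Jun 16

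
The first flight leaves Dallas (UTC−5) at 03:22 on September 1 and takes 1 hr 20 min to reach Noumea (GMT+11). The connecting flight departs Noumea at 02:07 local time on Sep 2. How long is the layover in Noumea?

Convert departure to UTC: 03:22 + 5:00 = 08:22 UTC on Sep 1.
Add 1 hour 20 minutes flight time → 09:42 UTC.
Noumea is UTC+11:00, so local arrival = 09:42 + 11:00 = 20:42 on Sep 1.
Layover = 02:07 − 20:42 (+1 day) = 5 hours 25 minutes.

5 hours 25 minutes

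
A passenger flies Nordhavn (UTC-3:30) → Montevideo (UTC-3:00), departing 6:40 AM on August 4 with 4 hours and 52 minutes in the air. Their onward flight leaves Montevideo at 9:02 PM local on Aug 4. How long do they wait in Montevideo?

Convert departure to UTC: 6:40 AM + 3:30 = 10:10 AM UTC on Aug 4.
Add 4 hours and 52 minutes flight time → 3:02 PM UTC.
Montevideo is UTC−3:00, so local arrival = 3:02 PM − 3:00 = 12:02 PM on Aug 4.
Layover = 9:02 PM − 12:02 PM = 9 hours.

9 hours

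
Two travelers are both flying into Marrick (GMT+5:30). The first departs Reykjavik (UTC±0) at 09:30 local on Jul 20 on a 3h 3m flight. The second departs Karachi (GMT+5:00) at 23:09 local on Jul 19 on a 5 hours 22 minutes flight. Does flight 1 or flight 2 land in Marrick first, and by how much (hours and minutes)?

Flight 1 departs at 09:30 UTC (Jul 20).
+3 hours and 3 minutes → arrive 12:33 UTC on Jul 20.
Flight 2 in UTC: 23:09 − 5:00 = 18:09 on Jul 19.
+5 hours and 22 minutes → arrive 23:31 UTC on Jul 19.
Flight 2 lands earlier by 13 hours 2 minutes.

the second, by 13 hours 2 minutes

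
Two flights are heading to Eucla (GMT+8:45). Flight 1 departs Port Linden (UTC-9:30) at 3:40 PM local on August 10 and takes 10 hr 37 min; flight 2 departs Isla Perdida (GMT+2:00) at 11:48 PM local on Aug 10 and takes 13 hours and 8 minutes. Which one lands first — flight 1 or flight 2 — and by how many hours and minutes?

Flight 1 in UTC: 3:40 PM + 9:30 = 1:10 AM on Aug 11.
+10 hours 37 minutes → arrive 11:47 AM UTC on Aug 11.
Flight 2 in UTC: 11:48 PM − 2:00 = 9:48 PM on Aug 10.
+13 hours and 8 minutes → arrive 10:56 AM UTC on Aug 11.
Flight 2 lands earlier by 51 minutes.

the second, by 51 minutes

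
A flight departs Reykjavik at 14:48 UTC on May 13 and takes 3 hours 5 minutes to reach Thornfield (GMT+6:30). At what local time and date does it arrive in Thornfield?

00:23 on May 14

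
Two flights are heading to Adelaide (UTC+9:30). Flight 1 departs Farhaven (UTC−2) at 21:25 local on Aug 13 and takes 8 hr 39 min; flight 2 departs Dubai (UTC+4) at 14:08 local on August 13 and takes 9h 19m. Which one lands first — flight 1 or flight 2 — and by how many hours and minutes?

the second, by 12 hours 37 minutes

Flight 1 in UTC: 21:25 + 2:00 = 23:25 on Aug 13.
+8 hours and 39 minutes → arrive 08:04 UTC on Aug 14.
Flight 2 in UTC: 14:08 − 4:00 = 10:08 on Aug 13.
+9 hours and 19 minutes → arrive 19:27 UTC on Aug 13.
Flight 2 lands earlier by 12 hours 37 minutes.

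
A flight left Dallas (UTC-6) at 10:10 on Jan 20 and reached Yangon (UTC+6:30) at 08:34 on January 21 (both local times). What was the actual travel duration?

9 hours 54 minutes

Departure in UTC: 10:10 + 6:00 = 16:10 on Jan 20.
Arrival in UTC: 08:34 − 6:30 = 02:04 on Jan 21.
Elapsed = 02:04 − 16:10 (+1 day) = 9 hours 54 minutes.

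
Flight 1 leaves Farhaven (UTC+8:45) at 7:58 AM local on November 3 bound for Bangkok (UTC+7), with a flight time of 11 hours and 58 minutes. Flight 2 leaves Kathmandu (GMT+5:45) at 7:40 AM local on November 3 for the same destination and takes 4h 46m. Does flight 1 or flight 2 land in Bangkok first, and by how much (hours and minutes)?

Flight 1 in UTC: 7:58 AM − 8:45 = 11:13 PM on Nov 2.
+11 hours 58 minutes → arrive 11:11 AM UTC on Nov 3.
Flight 2 in UTC: 7:40 AM − 5:45 = 1:55 AM on Nov 3.
+4 hours and 46 minutes → arrive 6:41 AM UTC on Nov 3.
Flight 2 lands earlier by 4 hours 30 minutes.

the second, by 4 hours 30 minutes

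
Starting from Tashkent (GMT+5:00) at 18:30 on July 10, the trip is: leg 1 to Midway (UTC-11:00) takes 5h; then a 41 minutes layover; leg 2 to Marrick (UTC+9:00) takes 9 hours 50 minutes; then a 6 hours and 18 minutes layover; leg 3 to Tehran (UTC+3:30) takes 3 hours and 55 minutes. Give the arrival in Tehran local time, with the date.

18:44 on July 11

Convert departure to UTC: 18:30 − 5:00 = 13:30 UTC on Jul 10.
Add 5 hours leg 1 → 18:30 UTC.
Add 41 minutes layover in Midway → 19:11 UTC.
Add 9 hours and 50 minutes leg 2 → 05:01 UTC (Jul 11).
Add 6 hours and 18 minutes layover in Marrick → 11:19 UTC.
Add 3 hours 55 minutes leg 3 → 15:14 UTC.
Tehran is UTC+3:30, so local arrival = 15:14 + 3:30 = 18:44 on Jul 11.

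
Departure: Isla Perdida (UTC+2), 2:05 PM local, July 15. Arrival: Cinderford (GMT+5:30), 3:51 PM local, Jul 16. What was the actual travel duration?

Departure in UTC: 2:05 PM − 2:00 = 12:05 PM on Jul 15.
Arrival in UTC: 3:51 PM − 5:30 = 10:21 AM on Jul 16.
Elapsed = 10:21 AM − 12:05 PM (+1 day) = 22 hours 16 minutes.

22 hours 16 minutes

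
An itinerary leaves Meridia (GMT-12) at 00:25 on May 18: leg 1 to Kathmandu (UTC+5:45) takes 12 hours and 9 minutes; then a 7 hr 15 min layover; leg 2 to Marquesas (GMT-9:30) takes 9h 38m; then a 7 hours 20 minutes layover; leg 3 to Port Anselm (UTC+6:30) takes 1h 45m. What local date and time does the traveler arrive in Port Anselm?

09:02 on May 20

Convert departure to UTC: 00:25 + 12:00 = 12:25 UTC on May 18.
Add 12 hours 9 minutes leg 1 → 00:34 UTC (May 19).
Add 7 hours 15 minutes layover in Kathmandu → 07:49 UTC.
Add 9 hours and 38 minutes leg 2 → 17:27 UTC.
Add 7 hours 20 minutes layover in Marquesas → 00:47 UTC (May 20).
Add 1 hour 45 minutes leg 3 → 02:32 UTC.
Port Anselm is UTC+6:30, so local arrival = 02:32 + 6:30 = 09:02 on May 20.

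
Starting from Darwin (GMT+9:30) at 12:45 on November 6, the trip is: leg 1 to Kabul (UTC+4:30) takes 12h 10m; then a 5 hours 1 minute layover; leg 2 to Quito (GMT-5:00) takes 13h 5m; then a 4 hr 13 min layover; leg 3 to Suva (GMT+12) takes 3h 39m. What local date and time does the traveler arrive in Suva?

05:23 on Nov 8

Convert departure to UTC: 12:45 − 9:30 = 03:15 UTC on Nov 6.
Add 12 hours 10 minutes leg 1 → 15:25 UTC.
Add 5 hours 1 minute layover in Kabul → 20:26 UTC.
Add 13 hours and 5 minutes leg 2 → 09:31 UTC (Nov 7).
Add 4 hours 13 minutes layover in Quito → 13:44 UTC.
Add 3 hours and 39 minutes leg 3 → 17:23 UTC.
Suva is UTC+12:00, so local arrival = 17:23 + 12:00 = 05:23 on Nov 8.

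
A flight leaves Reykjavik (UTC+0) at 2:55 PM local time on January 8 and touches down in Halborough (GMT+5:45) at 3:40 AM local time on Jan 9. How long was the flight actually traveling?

7 hours

Departure is already UTC: 2:55 PM on Jan 8.
Arrival in UTC: 3:40 AM − 5:45 = 9:55 PM on Jan 8.
Elapsed = 9:55 PM − 2:55 PM = 7 hours.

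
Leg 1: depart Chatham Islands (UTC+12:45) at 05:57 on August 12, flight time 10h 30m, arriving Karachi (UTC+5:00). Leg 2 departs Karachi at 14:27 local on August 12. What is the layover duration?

5 hours 45 minutes

Convert departure to UTC: 05:57 − 12:45 = 17:12 UTC on Aug 11.
Add 10 hours 30 minutes flight time → 03:42 UTC (Aug 12).
Karachi is UTC+5:00, so local arrival = 03:42 + 5:00 = 08:42 on Aug 12.
Layover = 14:27 − 08:42 = 5 hours 45 minutes.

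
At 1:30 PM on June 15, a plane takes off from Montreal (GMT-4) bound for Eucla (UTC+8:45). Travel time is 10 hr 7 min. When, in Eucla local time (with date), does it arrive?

12:22 PM on June 16

Convert departure to UTC: 1:30 PM + 4:00 = 5:30 PM UTC on Jun 15.
Add 10 hours 7 minutes travel time → 3:37 AM UTC (Jun 16).
Eucla is UTC+8:45, so local arrival = 3:37 AM + 8:45 = 12:22 PM on Jun 16.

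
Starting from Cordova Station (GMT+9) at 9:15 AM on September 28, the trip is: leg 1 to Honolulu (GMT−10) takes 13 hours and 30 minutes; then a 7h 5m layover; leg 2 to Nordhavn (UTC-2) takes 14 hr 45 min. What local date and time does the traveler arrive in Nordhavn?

9:35 AM on September 29

Convert departure to UTC: 9:15 AM − 9:00 = 12:15 AM UTC on Sep 28.
Add 13 hours and 30 minutes leg 1 → 1:45 PM UTC.
Add 7 hours 5 minutes layover in Honolulu → 8:50 PM UTC.
Add 14 hours and 45 minutes leg 2 → 11:35 AM UTC (Sep 29).
Nordhavn is UTC−2:00, so local arrival = 11:35 AM − 2:00 = 9:35 AM on Sep 29.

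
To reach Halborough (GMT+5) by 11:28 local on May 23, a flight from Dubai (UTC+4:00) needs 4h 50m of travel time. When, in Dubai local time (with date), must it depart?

Target arrival in UTC: 11:28 − 5:00 = 06:28 on May 23.
Subtract 4 hours and 50 minutes → departure 01:38 UTC on May 23.
Dubai is UTC+4:00: 01:38 + 4:00 = 05:38 on May 23.

05:38 on May 23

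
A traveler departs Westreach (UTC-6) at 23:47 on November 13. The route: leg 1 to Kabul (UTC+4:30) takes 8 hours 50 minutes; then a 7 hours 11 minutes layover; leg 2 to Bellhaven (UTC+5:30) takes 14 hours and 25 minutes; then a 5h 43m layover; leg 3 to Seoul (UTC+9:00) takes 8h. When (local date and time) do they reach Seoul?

Convert departure to UTC: 23:47 + 6:00 = 05:47 UTC on Nov 14.
Add 8 hours 50 minutes leg 1 → 14:37 UTC.
Add 7 hours 11 minutes layover in Kabul → 21:48 UTC.
Add 14 hours 25 minutes leg 2 → 12:13 UTC (Nov 15).
Add 5 hours 43 minutes layover in Bellhaven → 17:56 UTC.
Add 8 hours leg 3 → 01:56 UTC (Nov 16).
Seoul is UTC+9:00, so local arrival = 01:56 + 9:00 = 10:56 on Nov 16.

10:56 on November 16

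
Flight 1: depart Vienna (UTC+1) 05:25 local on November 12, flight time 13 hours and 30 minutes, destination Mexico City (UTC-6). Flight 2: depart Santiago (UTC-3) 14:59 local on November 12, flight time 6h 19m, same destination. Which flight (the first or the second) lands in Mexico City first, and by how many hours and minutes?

Flight 1 in UTC: 05:25 − 1:00 = 04:25 on Nov 12.
+13 hours and 30 minutes → arrive 17:55 UTC on Nov 12.
Flight 2 in UTC: 14:59 + 3:00 = 17:59 on Nov 12.
+6 hours 19 minutes → arrive 00:18 UTC on Nov 13.
Flight 1 lands earlier by 6 hours 23 minutes.

the first, by 6 hours 23 minutes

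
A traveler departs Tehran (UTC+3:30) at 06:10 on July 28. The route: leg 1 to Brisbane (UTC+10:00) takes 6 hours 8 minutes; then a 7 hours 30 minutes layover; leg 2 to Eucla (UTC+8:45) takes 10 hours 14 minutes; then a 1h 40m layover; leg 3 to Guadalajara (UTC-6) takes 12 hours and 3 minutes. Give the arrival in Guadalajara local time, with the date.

10:15 on July 29

Convert departure to UTC: 06:10 − 3:30 = 02:40 UTC on Jul 28.
Add 6 hours 8 minutes leg 1 → 08:48 UTC.
Add 7 hours and 30 minutes layover in Brisbane → 16:18 UTC.
Add 10 hours 14 minutes leg 2 → 02:32 UTC (Jul 29).
Add 1 hour 40 minutes layover in Eucla → 04:12 UTC.
Add 12 hours and 3 minutes leg 3 → 16:15 UTC.
Guadalajara is UTC−6:00, so local arrival = 16:15 − 6:00 = 10:15 on Jul 29.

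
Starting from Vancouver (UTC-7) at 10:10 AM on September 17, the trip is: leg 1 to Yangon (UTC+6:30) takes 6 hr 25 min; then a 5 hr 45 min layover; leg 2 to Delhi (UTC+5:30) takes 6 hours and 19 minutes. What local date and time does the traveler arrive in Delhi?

Convert departure to UTC: 10:10 AM + 7:00 = 5:10 PM UTC on Sep 17.
Add 6 hours 25 minutes leg 1 → 11:35 PM UTC.
Add 5 hours 45 minutes layover in Yangon → 5:20 AM UTC (Sep 18).
Add 6 hours and 19 minutes leg 2 → 11:39 AM UTC.
Delhi is UTC+5:30, so local arrival = 11:39 AM + 5:30 = 5:09 PM on Sep 18.

5:09 PM on September 18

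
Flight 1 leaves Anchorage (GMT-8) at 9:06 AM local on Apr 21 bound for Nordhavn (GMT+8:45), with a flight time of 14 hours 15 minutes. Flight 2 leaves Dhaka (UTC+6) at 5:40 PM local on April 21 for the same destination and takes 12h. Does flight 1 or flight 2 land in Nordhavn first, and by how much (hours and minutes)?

the second, by 7 hours 41 minutes

Flight 1 in UTC: 9:06 AM + 8:00 = 5:06 PM on Apr 21.
+14 hours 15 minutes → arrive 7:21 AM UTC on Apr 22.
Flight 2 in UTC: 5:40 PM − 6:00 = 11:40 AM on Apr 21.
+12 hours → arrive 11:40 PM UTC on Apr 21.
Flight 2 lands earlier by 7 hours 41 minutes.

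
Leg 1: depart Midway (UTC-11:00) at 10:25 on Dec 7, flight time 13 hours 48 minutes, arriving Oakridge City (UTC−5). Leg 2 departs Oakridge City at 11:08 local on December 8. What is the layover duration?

Convert departure to UTC: 10:25 + 11:00 = 21:25 UTC on Dec 7.
Add 13 hours 48 minutes flight time → 11:13 UTC (Dec 8).
Oakridge City is UTC−5:00, so local arrival = 11:13 − 5:00 = 06:13 on Dec 8.
Layover = 11:08 − 06:13 = 4 hours 55 minutes.

4 hours 55 minutes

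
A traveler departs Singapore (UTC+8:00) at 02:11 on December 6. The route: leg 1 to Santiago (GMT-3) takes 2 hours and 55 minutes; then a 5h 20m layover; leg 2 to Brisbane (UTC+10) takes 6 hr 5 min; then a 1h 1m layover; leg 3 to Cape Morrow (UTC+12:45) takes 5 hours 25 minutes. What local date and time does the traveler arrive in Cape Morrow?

03:42 on December 7

Convert departure to UTC: 02:11 − 8:00 = 18:11 UTC on Dec 5.
Add 2 hours 55 minutes leg 1 → 21:06 UTC.
Add 5 hours and 20 minutes layover in Santiago → 02:26 UTC (Dec 6).
Add 6 hours and 5 minutes leg 2 → 08:31 UTC.
Add 1 hour and 1 minute layover in Brisbane → 09:32 UTC.
Add 5 hours 25 minutes leg 3 → 14:57 UTC.
Cape Morrow is UTC+12:45, so local arrival = 14:57 + 12:45 = 03:42 on Dec 7.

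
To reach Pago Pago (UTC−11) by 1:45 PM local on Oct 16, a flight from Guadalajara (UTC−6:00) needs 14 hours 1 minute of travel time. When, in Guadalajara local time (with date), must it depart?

Target arrival in UTC: 1:45 PM + 11:00 = 12:45 AM on Oct 17.
Subtract 14 hours and 1 minute → departure 10:44 AM UTC on Oct 16.
Guadalajara is UTC−6:00: 10:44 AM − 6:00 = 4:44 AM on Oct 16.

4:44 AM on October 16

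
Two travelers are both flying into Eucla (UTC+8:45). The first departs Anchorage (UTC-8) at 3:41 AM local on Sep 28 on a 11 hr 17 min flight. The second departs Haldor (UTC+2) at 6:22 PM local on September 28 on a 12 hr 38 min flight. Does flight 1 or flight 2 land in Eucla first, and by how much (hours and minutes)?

Flight 1 in UTC: 3:41 AM + 8:00 = 11:41 AM on Sep 28.
+11 hours and 17 minutes → arrive 10:58 PM UTC on Sep 28.
Flight 2 in UTC: 6:22 PM − 2:00 = 4:22 PM on Sep 28.
+12 hours 38 minutes → arrive 5:00 AM UTC on Sep 29.
Flight 1 lands earlier by 6 hours 2 minutes.

the first, by 6 hours 2 minutes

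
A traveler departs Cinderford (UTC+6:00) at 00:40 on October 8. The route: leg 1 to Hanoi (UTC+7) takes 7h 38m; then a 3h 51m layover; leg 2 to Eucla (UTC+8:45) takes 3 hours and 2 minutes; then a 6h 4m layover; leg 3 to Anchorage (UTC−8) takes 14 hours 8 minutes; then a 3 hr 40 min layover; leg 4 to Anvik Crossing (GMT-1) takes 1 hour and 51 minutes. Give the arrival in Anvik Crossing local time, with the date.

Convert departure to UTC: 00:40 − 6:00 = 18:40 UTC on Oct 7.
Add 7 hours 38 minutes leg 1 → 02:18 UTC (Oct 8).
Add 3 hours and 51 minutes layover in Hanoi → 06:09 UTC.
Add 3 hours 2 minutes leg 2 → 09:11 UTC.
Add 6 hours and 4 minutes layover in Eucla → 15:15 UTC.
Add 14 hours and 8 minutes leg 3 → 05:23 UTC (Oct 9).
Add 3 hours 40 minutes layover in Anchorage → 09:03 UTC.
Add 1 hour and 51 minutes leg 4 → 10:54 UTC.
Anvik Crossing is UTC−1:00, so local arrival = 10:54 − 1:00 = 09:54 on Oct 9.

09:54 on October 9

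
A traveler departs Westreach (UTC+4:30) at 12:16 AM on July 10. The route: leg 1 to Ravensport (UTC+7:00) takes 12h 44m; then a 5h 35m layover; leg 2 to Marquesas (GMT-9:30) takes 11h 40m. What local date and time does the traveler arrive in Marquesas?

Convert departure to UTC: 12:16 AM − 4:30 = 7:46 PM UTC on Jul 9.
Add 12 hours and 44 minutes leg 1 → 8:30 AM UTC (Jul 10).
Add 5 hours and 35 minutes layover in Ravensport → 2:05 PM UTC.
Add 11 hours and 40 minutes leg 2 → 1:45 AM UTC (Jul 11).
Marquesas is UTC−9:30, so local arrival = 1:45 AM − 9:30 = 4:15 PM on Jul 10.

4:15 PM on July 10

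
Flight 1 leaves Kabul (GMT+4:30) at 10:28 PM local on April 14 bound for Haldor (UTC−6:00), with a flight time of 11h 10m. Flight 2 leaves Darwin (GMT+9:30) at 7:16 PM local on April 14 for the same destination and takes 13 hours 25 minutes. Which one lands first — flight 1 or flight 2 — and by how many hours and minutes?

Flight 1 in UTC: 10:28 PM − 4:30 = 5:58 PM on Apr 14.
+11 hours and 10 minutes → arrive 5:08 AM UTC on Apr 15.
Flight 2 in UTC: 7:16 PM − 9:30 = 9:46 AM on Apr 14.
+13 hours 25 minutes → arrive 11:11 PM UTC on Apr 14.
Flight 2 lands earlier by 5 hours 57 minutes.

the second, by 5 hours 57 minutes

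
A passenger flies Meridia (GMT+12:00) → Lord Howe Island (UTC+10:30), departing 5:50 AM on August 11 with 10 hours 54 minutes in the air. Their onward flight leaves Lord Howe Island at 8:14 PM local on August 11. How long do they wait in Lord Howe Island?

5 hours

Convert departure to UTC: 5:50 AM − 12:00 = 5:50 PM UTC on Aug 10.
Add 10 hours 54 minutes flight time → 4:44 AM UTC (Aug 11).
Lord Howe Island is UTC+10:30, so local arrival = 4:44 AM + 10:30 = 3:14 PM on Aug 11.
Layover = 8:14 PM − 3:14 PM = 5 hours.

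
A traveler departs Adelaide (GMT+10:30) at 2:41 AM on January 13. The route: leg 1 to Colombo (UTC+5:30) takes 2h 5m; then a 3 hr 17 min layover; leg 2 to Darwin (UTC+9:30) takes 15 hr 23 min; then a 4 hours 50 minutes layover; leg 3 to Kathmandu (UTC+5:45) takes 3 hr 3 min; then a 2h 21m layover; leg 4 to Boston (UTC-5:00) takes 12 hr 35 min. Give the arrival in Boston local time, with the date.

Convert departure to UTC: 2:41 AM − 10:30 = 4:11 PM UTC on Jan 12.
Add 2 hours and 5 minutes leg 1 → 6:16 PM UTC.
Add 3 hours 17 minutes layover in Colombo → 9:33 PM UTC.
Add 15 hours and 23 minutes leg 2 → 12:56 PM UTC (Jan 13).
Add 4 hours and 50 minutes layover in Darwin → 5:46 PM UTC.
Add 3 hours 3 minutes leg 3 → 8:49 PM UTC.
Add 2 hours 21 minutes layover in Kathmandu → 11:10 PM UTC.
Add 12 hours and 35 minutes leg 4 → 11:45 AM UTC (Jan 14).
Boston is UTC−5:00, so local arrival = 11:45 AM − 5:00 = 6:45 AM on Jan 14.

6:45 AM on January 14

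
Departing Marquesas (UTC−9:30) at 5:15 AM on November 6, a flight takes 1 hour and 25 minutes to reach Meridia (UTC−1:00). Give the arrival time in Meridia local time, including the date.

3:10 PM on November 6

Convert departure to UTC: 5:15 AM + 9:30 = 2:45 PM UTC on Nov 6.
Add 1 hour 25 minutes travel time → 4:10 PM UTC.
Meridia is UTC−1:00, so local arrival = 4:10 PM − 1:00 = 3:10 PM on Nov 6.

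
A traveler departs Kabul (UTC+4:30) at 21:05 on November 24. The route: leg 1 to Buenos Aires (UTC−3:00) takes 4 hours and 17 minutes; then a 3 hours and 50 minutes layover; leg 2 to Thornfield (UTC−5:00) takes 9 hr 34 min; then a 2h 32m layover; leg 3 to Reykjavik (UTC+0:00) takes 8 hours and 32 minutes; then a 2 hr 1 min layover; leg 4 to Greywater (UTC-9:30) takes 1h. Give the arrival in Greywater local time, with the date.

Convert departure to UTC: 21:05 − 4:30 = 16:35 UTC on Nov 24.
Add 4 hours and 17 minutes leg 1 → 20:52 UTC.
Add 3 hours and 50 minutes layover in Buenos Aires → 00:42 UTC (Nov 25).
Add 9 hours 34 minutes leg 2 → 10:16 UTC.
Add 2 hours and 32 minutes layover in Thornfield → 12:48 UTC.
Add 8 hours 32 minutes leg 3 → 21:20 UTC.
Add 2 hours and 1 minute layover in Reykjavik → 23:21 UTC.
Add 1 hour leg 4 → 00:21 UTC (Nov 26).
Greywater is UTC−9:30, so local arrival = 00:21 − 9:30 = 14:51 on Nov 25.

14:51 on November 25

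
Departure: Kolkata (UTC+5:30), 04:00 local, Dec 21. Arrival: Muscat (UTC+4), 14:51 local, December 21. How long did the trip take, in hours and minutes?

12 hours 21 minutes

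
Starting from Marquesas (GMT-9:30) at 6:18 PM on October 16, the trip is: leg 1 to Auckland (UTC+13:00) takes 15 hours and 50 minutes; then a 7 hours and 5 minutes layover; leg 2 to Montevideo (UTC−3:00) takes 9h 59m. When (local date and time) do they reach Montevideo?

9:42 AM on October 18

Convert departure to UTC: 6:18 PM + 9:30 = 3:48 AM UTC on Oct 17.
Add 15 hours and 50 minutes leg 1 → 7:38 PM UTC.
Add 7 hours and 5 minutes layover in Auckland → 2:43 AM UTC (Oct 18).
Add 9 hours and 59 minutes leg 2 → 12:42 PM UTC.
Montevideo is UTC−3:00, so local arrival = 12:42 PM − 3:00 = 9:42 AM on Oct 18.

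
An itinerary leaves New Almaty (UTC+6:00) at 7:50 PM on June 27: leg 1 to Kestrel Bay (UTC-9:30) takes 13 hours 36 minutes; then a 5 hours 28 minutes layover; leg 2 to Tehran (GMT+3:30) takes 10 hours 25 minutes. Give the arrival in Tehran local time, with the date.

Convert departure to UTC: 7:50 PM − 6:00 = 1:50 PM UTC on Jun 27.
Add 13 hours and 36 minutes leg 1 → 3:26 AM UTC (Jun 28).
Add 5 hours and 28 minutes layover in Kestrel Bay → 8:54 AM UTC.
Add 10 hours and 25 minutes leg 2 → 7:19 PM UTC.
Tehran is UTC+3:30, so local arrival = 7:19 PM + 3:30 = 10:49 PM on Jun 28.

10:49 PM on Jun 28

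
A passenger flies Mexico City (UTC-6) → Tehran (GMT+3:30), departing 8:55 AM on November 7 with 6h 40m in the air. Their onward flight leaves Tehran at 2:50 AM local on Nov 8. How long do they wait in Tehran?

Convert departure to UTC: 8:55 AM + 6:00 = 2:55 PM UTC on Nov 7.
Add 6 hours and 40 minutes flight time → 9:35 PM UTC.
Tehran is UTC+3:30, so local arrival = 9:35 PM + 3:30 = 1:05 AM on Nov 8.
Layover = 2:50 AM − 1:05 AM = 1 hour 45 minutes.

1 hour 45 minutes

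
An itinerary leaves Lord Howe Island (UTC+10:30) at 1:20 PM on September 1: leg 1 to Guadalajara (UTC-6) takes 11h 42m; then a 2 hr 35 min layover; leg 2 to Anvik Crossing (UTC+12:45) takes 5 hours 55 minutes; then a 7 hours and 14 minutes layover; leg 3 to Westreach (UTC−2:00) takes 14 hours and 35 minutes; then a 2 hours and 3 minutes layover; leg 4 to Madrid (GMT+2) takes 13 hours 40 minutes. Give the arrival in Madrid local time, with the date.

2:34 PM on September 3

Convert departure to UTC: 1:20 PM − 10:30 = 2:50 AM UTC on Sep 1.
Add 11 hours 42 minutes leg 1 → 2:32 PM UTC.
Add 2 hours 35 minutes layover in Guadalajara → 5:07 PM UTC.
Add 5 hours 55 minutes leg 2 → 11:02 PM UTC.
Add 7 hours and 14 minutes layover in Anvik Crossing → 6:16 AM UTC (Sep 2).
Add 14 hours and 35 minutes leg 3 → 8:51 PM UTC.
Add 2 hours 3 minutes layover in Westreach → 10:54 PM UTC.
Add 13 hours and 40 minutes leg 4 → 12:34 PM UTC (Sep 3).
Madrid is UTC+2:00, so local arrival = 12:34 PM + 2:00 = 2:34 PM on Sep 3.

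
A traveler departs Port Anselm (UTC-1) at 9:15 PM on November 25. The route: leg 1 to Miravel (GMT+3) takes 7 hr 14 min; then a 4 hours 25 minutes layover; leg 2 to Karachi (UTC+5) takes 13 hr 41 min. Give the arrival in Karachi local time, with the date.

4:35 AM on November 27

Convert departure to UTC: 9:15 PM + 1:00 = 10:15 PM UTC on Nov 25.
Add 7 hours and 14 minutes leg 1 → 5:29 AM UTC (Nov 26).
Add 4 hours 25 minutes layover in Miravel → 9:54 AM UTC.
Add 13 hours and 41 minutes leg 2 → 11:35 PM UTC.
Karachi is UTC+5:00, so local arrival = 11:35 PM + 5:00 = 4:35 AM on Nov 27.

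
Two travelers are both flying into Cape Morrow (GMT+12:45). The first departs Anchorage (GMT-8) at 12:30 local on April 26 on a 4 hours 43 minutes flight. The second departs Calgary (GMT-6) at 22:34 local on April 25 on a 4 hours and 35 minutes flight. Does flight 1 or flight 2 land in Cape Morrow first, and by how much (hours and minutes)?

the second, by 16 hours 4 minutes

Flight 1 in UTC: 12:30 + 8:00 = 20:30 on Apr 26.
+4 hours and 43 minutes → arrive 01:13 UTC on Apr 27.
Flight 2 in UTC: 22:34 + 6:00 = 04:34 on Apr 26.
+4 hours 35 minutes → arrive 09:09 UTC on Apr 26.
Flight 2 lands earlier by 16 hours 4 minutes.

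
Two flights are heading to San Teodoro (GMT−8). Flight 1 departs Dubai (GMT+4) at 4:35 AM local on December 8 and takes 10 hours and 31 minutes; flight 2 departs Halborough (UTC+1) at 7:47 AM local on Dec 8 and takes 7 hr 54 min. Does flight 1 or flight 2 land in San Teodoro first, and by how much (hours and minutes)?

the first, by 3 hours 35 minutes

Flight 1 in UTC: 4:35 AM − 4:00 = 12:35 AM on Dec 8.
+10 hours 31 minutes → arrive 11:06 AM UTC on Dec 8.
Flight 2 in UTC: 7:47 AM − 1:00 = 6:47 AM on Dec 8.
+7 hours 54 minutes → arrive 2:41 PM UTC on Dec 8.
Flight 1 lands earlier by 3 hours 35 minutes.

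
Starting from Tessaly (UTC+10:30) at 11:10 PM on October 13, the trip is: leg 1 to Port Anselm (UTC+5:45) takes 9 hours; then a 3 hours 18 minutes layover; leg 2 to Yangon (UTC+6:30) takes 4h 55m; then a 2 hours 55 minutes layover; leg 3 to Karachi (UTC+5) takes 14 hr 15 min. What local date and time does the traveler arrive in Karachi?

4:03 AM on October 15

Convert departure to UTC: 11:10 PM − 10:30 = 12:40 PM UTC on Oct 13.
Add 9 hours leg 1 → 9:40 PM UTC.
Add 3 hours and 18 minutes layover in Port Anselm → 12:58 AM UTC (Oct 14).
Add 4 hours 55 minutes leg 2 → 5:53 AM UTC.
Add 2 hours and 55 minutes layover in Yangon → 8:48 AM UTC.
Add 14 hours 15 minutes leg 3 → 11:03 PM UTC.
Karachi is UTC+5:00, so local arrival = 11:03 PM + 5:00 = 4:03 AM on Oct 15.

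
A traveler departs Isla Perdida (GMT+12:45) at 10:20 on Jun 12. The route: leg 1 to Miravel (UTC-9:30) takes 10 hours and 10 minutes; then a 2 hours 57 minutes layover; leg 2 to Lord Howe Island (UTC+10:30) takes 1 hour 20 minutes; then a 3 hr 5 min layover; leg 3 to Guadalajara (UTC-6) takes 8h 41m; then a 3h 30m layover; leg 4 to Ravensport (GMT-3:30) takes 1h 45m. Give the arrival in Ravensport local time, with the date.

Convert departure to UTC: 10:20 − 12:45 = 21:35 UTC on Jun 11.
Add 10 hours 10 minutes leg 1 → 07:45 UTC (Jun 12).
Add 2 hours 57 minutes layover in Miravel → 10:42 UTC.
Add 1 hour and 20 minutes leg 2 → 12:02 UTC.
Add 3 hours and 5 minutes layover in Lord Howe Island → 15:07 UTC.
Add 8 hours 41 minutes leg 3 → 23:48 UTC.
Add 3 hours 30 minutes layover in Guadalajara → 03:18 UTC (Jun 13).
Add 1 hour and 45 minutes leg 4 → 05:03 UTC.
Ravensport is UTC−3:30, so local arrival = 05:03 − 3:30 = 01:33 on Jun 13.

01:33 on Jun 13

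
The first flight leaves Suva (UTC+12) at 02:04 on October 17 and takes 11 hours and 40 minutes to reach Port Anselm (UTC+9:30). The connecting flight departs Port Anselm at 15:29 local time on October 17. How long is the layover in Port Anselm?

4 hours 15 minutes

Convert departure to UTC: 02:04 − 12:00 = 14:04 UTC on Oct 16.
Add 11 hours and 40 minutes flight time → 01:44 UTC (Oct 17).
Port Anselm is UTC+9:30, so local arrival = 01:44 + 9:30 = 11:14 on Oct 17.
Layover = 15:29 − 11:14 = 4 hours 15 minutes.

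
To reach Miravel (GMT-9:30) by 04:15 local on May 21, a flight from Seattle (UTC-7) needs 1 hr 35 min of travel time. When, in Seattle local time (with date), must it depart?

05:10 on May 21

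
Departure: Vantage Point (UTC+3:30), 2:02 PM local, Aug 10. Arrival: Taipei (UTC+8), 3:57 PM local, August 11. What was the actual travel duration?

21 hours 25 minutes

Taipei is 4:30 ahead of Vantage Point.
Clock-face elapsed time (ignoring zones) is 25 hours 55 minutes.
Actual elapsed = 25 hours 55 minutes − 4:30 = 21 hours 25 minutes.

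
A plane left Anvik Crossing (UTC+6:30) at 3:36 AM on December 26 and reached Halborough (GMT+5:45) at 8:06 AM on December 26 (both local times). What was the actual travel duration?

5 hours 15 minutes

Halborough is 0:45 behind Anvik Crossing.
Clock-face elapsed time (ignoring zones) is 4 hours 30 minutes.
Actual elapsed = 4 hours 30 minutes + 0:45 = 5 hours 15 minutes.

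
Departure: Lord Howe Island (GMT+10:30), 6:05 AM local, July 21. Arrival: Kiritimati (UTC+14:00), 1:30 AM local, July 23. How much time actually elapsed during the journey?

Kiritimati is 3:30 ahead of Lord Howe Island.
Clock-face elapsed time (ignoring zones) is 43 hours 25 minutes.
Actual elapsed = 43 hours 25 minutes − 3:30 = 39 hours 55 minutes.

39 hours 55 minutes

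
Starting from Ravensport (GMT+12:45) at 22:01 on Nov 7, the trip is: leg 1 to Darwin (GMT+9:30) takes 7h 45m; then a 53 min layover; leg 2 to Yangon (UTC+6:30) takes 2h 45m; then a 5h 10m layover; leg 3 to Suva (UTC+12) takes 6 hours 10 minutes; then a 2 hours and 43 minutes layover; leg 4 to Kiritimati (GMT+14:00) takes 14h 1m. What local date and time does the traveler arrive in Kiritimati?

Convert departure to UTC: 22:01 − 12:45 = 09:16 UTC on Nov 7.
Add 7 hours 45 minutes leg 1 → 17:01 UTC.
Add 53 minutes layover in Darwin → 17:54 UTC.
Add 2 hours and 45 minutes leg 2 → 20:39 UTC.
Add 5 hours 10 minutes layover in Yangon → 01:49 UTC (Nov 8).
Add 6 hours 10 minutes leg 3 → 07:59 UTC.
Add 2 hours and 43 minutes layover in Suva → 10:42 UTC.
Add 14 hours and 1 minute leg 4 → 00:43 UTC (Nov 9).
Kiritimati is UTC+14:00, so local arrival = 00:43 + 14:00 = 14:43 on Nov 9.

14:43 on Nov 9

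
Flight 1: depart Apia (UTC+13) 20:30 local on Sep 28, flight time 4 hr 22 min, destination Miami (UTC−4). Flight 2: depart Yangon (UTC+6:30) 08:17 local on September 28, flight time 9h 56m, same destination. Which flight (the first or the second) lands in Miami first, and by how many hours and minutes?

Flight 1 in UTC: 20:30 − 13:00 = 07:30 on Sep 28.
+4 hours 22 minutes → arrive 11:52 UTC on Sep 28.
Flight 2 in UTC: 08:17 − 6:30 = 01:47 on Sep 28.
+9 hours 56 minutes → arrive 11:43 UTC on Sep 28.
Flight 2 lands earlier by 9 minutes.

the second, by 9 minutes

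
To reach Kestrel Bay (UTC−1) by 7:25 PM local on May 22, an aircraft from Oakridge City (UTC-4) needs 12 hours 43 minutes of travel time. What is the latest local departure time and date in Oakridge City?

3:42 AM on May 22

Target arrival in UTC: 7:25 PM + 1:00 = 8:25 PM on May 22.
Subtract 12 hours 43 minutes → departure 7:42 AM UTC on May 22.
Oakridge City is UTC−4:00: 7:42 AM − 4:00 = 3:42 AM on May 22.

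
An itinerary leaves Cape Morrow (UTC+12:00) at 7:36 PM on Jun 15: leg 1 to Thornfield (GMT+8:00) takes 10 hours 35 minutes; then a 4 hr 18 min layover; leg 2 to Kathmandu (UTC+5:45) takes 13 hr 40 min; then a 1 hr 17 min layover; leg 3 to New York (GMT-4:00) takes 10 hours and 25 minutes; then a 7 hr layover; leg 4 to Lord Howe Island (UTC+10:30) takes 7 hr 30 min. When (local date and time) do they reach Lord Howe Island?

Convert departure to UTC: 7:36 PM − 12:00 = 7:36 AM UTC on Jun 15.
Add 10 hours and 35 minutes leg 1 → 6:11 PM UTC.
Add 4 hours 18 minutes layover in Thornfield → 10:29 PM UTC.
Add 13 hours and 40 minutes leg 2 → 12:09 PM UTC (Jun 16).
Add 1 hour 17 minutes layover in Kathmandu → 1:26 PM UTC.
Add 10 hours 25 minutes leg 3 → 11:51 PM UTC.
Add 7 hours layover in New York → 6:51 AM UTC (Jun 17).
Add 7 hours and 30 minutes leg 4 → 2:21 PM UTC.
Lord Howe Island is UTC+10:30, so local arrival = 2:21 PM + 10:30 = 12:51 AM on Jun 18.

12:51 AM on Jun 18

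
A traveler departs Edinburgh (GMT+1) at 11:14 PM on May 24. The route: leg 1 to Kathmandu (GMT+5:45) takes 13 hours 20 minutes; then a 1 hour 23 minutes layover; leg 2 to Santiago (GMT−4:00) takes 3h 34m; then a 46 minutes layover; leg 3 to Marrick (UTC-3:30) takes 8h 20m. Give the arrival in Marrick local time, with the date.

Convert departure to UTC: 11:14 PM − 1:00 = 10:14 PM UTC on May 24.
Add 13 hours 20 minutes leg 1 → 11:34 AM UTC (May 25).
Add 1 hour and 23 minutes layover in Kathmandu → 12:57 PM UTC.
Add 3 hours and 34 minutes leg 2 → 4:31 PM UTC.
Add 46 minutes layover in Santiago → 5:17 PM UTC.
Add 8 hours 20 minutes leg 3 → 1:37 AM UTC (May 26).
Marrick is UTC−3:30, so local arrival = 1:37 AM − 3:30 = 10:07 PM on May 25.

10:07 PM on May 25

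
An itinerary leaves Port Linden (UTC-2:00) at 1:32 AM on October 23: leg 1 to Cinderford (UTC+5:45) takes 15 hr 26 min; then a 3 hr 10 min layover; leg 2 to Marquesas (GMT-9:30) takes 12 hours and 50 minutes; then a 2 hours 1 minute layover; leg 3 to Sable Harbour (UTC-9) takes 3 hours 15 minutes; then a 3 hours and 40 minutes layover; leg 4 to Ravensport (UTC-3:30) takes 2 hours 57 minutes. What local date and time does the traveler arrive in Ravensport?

Convert departure to UTC: 1:32 AM + 2:00 = 3:32 AM UTC on Oct 23.
Add 15 hours and 26 minutes leg 1 → 6:58 PM UTC.
Add 3 hours 10 minutes layover in Cinderford → 10:08 PM UTC.
Add 12 hours 50 minutes leg 2 → 10:58 AM UTC (Oct 24).
Add 2 hours and 1 minute layover in Marquesas → 12:59 PM UTC.
Add 3 hours and 15 minutes leg 3 → 4:14 PM UTC.
Add 3 hours and 40 minutes layover in Sable Harbour → 7:54 PM UTC.
Add 2 hours 57 minutes leg 4 → 10:51 PM UTC.
Ravensport is UTC−3:30, so local arrival = 10:51 PM − 3:30 = 7:21 PM on Oct 24.

7:21 PM on Oct 24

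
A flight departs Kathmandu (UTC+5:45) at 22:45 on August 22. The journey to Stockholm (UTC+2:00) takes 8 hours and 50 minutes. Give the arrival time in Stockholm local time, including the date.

03:50 on August 23

Convert departure to UTC: 22:45 − 5:45 = 17:00 UTC on Aug 22.
Add 8 hours 50 minutes travel time → 01:50 UTC (Aug 23).
Stockholm is UTC+2:00, so local arrival = 01:50 + 2:00 = 03:50 on Aug 23.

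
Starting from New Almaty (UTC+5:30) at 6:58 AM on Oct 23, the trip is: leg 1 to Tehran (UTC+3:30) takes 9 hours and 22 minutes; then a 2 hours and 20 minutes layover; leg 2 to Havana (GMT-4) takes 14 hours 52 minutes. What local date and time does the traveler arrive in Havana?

12:02 AM on Oct 24

Convert departure to UTC: 6:58 AM − 5:30 = 1:28 AM UTC on Oct 23.
Add 9 hours and 22 minutes leg 1 → 10:50 AM UTC.
Add 2 hours and 20 minutes layover in Tehran → 1:10 PM UTC.
Add 14 hours and 52 minutes leg 2 → 4:02 AM UTC (Oct 24).
Havana is UTC−4:00, so local arrival = 4:02 AM − 4:00 = 12:02 AM on Oct 24.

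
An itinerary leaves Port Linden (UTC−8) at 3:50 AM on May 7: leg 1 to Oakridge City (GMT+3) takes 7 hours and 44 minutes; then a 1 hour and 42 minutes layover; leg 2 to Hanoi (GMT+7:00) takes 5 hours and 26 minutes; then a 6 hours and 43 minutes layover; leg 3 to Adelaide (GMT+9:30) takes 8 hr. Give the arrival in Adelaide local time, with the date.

Convert departure to UTC: 3:50 AM + 8:00 = 11:50 AM UTC on May 7.
Add 7 hours and 44 minutes leg 1 → 7:34 PM UTC.
Add 1 hour and 42 minutes layover in Oakridge City → 9:16 PM UTC.
Add 5 hours and 26 minutes leg 2 → 2:42 AM UTC (May 8).
Add 6 hours 43 minutes layover in Hanoi → 9:25 AM UTC.
Add 8 hours leg 3 → 5:25 PM UTC.
Adelaide is UTC+9:30, so local arrival = 5:25 PM + 9:30 = 2:55 AM on May 9.

2:55 AM on May 9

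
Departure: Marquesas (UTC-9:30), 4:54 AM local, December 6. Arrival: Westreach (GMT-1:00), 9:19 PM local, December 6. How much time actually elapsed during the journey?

7 hours 55 minutes

Departure in UTC: 4:54 AM + 9:30 = 2:24 PM on Dec 6.
Arrival in UTC: 9:19 PM + 1:00 = 10:19 PM on Dec 6.
Elapsed = 10:19 PM − 2:24 PM = 7 hours 55 minutes.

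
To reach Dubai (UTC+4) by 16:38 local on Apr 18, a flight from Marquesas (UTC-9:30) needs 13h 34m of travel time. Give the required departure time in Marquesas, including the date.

Target arrival in UTC: 16:38 − 4:00 = 12:38 on Apr 18.
Subtract 13 hours and 34 minutes → departure 23:04 UTC on Apr 17.
Marquesas is UTC−9:30: 23:04 − 9:30 = 13:34 on Apr 17.

13:34 on April 17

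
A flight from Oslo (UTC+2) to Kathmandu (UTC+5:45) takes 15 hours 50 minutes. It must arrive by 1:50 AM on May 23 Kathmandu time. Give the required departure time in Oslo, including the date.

6:15 AM on May 22

Target arrival in UTC: 1:50 AM − 5:45 = 8:05 PM on May 22.
Subtract 15 hours and 50 minutes → departure 4:15 AM UTC on May 22.
Oslo is UTC+2:00: 4:15 AM + 2:00 = 6:15 AM on May 22.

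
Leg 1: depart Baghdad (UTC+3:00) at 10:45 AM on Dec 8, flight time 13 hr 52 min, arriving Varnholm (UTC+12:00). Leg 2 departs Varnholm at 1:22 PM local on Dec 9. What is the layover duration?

3 hours 45 minutes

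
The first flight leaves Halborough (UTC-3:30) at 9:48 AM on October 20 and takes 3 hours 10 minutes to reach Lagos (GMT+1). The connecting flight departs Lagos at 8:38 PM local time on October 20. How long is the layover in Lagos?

Convert departure to UTC: 9:48 AM + 3:30 = 1:18 PM UTC on Oct 20.
Add 3 hours 10 minutes flight time → 4:28 PM UTC.
Lagos is UTC+1:00, so local arrival = 4:28 PM + 1:00 = 5:28 PM on Oct 20.
Layover = 8:38 PM − 5:28 PM = 3 hours 10 minutes.

3 hours 10 minutes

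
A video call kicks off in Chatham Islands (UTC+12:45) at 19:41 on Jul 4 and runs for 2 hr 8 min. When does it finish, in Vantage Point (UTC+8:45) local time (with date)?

Convert start to UTC: 19:41 − 12:45 = 06:56 UTC on Jul 4.
Add 2 hours and 8 minutes duration → 09:04 UTC.
Vantage Point is UTC+8:45, so local end time = 09:04 + 8:45 = 17:49 on Jul 4.

17:49 on Jul 4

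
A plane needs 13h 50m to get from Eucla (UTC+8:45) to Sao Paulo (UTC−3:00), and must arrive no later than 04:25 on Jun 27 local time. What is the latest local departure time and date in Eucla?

02:20 on Jun 27

Target arrival in UTC: 04:25 + 3:00 = 07:25 on Jun 27.
Subtract 13 hours and 50 minutes → departure 17:35 UTC on Jun 26.
Eucla is UTC+8:45: 17:35 + 8:45 = 02:20 on Jun 27.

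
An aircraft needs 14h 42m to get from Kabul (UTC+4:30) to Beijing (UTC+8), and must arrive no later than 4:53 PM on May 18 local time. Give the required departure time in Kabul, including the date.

Target arrival in UTC: 4:53 PM − 8:00 = 8:53 AM on May 18.
Subtract 14 hours and 42 minutes → departure 6:11 PM UTC on May 17.
Kabul is UTC+4:30: 6:11 PM + 4:30 = 10:41 PM on May 17.

10:41 PM on May 17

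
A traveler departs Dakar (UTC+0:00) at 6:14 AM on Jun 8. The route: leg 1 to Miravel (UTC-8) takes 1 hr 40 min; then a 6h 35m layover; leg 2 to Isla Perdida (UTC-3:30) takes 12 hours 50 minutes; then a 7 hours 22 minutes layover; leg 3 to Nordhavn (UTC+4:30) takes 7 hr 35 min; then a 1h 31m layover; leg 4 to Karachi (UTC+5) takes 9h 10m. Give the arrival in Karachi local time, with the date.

Dakar is at UTC+0, so departure is already 6:14 AM UTC on Jun 8.
Add 1 hour 40 minutes leg 1 → 7:54 AM UTC.
Add 6 hours 35 minutes layover in Miravel → 2:29 PM UTC.
Add 12 hours 50 minutes leg 2 → 3:19 AM UTC (Jun 9).
Add 7 hours 22 minutes layover in Isla Perdida → 10:41 AM UTC.
Add 7 hours 35 minutes leg 3 → 6:16 PM UTC.
Add 1 hour 31 minutes layover in Nordhavn → 7:47 PM UTC.
Add 9 hours and 10 minutes leg 4 → 4:57 AM UTC (Jun 10).
Karachi is UTC+5:00, so local arrival = 4:57 AM + 5:00 = 9:57 AM on Jun 10.

9:57 AM on June 10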